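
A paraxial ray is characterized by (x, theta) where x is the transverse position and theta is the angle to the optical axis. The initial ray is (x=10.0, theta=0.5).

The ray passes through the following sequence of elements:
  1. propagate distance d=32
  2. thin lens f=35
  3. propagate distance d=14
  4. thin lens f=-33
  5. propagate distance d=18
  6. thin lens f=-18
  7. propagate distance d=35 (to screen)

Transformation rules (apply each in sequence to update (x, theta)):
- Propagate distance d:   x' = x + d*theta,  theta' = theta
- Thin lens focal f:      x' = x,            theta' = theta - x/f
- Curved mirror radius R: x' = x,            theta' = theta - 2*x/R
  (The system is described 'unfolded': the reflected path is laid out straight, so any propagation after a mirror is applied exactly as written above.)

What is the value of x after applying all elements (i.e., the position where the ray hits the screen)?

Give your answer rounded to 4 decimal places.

Initial: x=10.0000 theta=0.5000
After 1 (propagate distance d=32): x=26.0000 theta=0.5000
After 2 (thin lens f=35): x=26.0000 theta=-17/70 (≈-0.2429)
After 3 (propagate distance d=14): x=22.6000 theta=-17/70 (≈-0.2429)
After 4 (thin lens f=-33): x=22.6000 theta=1021/2310 (≈0.4420)
After 5 (propagate distance d=18): x=11764/385 (≈30.5558) theta=1021/2310 (≈0.4420)
After 6 (thin lens f=-18): x=11764/385 (≈30.5558) theta=14827/6930 (≈2.1395)
After 7 (propagate distance d=35 (to screen)): x=66427/630 (≈105.4397) theta=14827/6930 (≈2.1395)
Rounded to 4 decimal places: x = 105.4397

Answer: 105.4397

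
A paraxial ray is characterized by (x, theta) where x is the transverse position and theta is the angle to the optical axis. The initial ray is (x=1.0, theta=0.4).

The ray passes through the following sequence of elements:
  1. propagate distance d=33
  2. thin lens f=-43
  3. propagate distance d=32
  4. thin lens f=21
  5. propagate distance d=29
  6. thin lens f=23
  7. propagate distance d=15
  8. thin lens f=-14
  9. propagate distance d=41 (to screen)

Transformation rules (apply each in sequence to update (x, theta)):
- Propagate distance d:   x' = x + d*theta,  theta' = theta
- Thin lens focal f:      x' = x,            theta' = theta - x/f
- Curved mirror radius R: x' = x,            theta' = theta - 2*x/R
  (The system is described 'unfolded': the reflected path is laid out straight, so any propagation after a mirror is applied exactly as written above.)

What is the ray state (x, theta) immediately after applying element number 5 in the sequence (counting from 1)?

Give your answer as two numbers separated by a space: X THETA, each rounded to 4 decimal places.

Initial: x=1.0000 theta=0.4000
After 1 (propagate distance d=33): x=14.2000 theta=0.4000
After 2 (thin lens f=-43): x=14.2000 theta=157/215 (≈0.7302)
After 3 (propagate distance d=32): x=8077/215 (≈37.5674) theta=157/215 (≈0.7302)
After 4 (thin lens f=21): x=8077/215 (≈37.5674) theta=-956/903 (≈-1.0587)
After 5 (propagate distance d=29): x=30997/4515 (≈6.8653) theta=-956/903 (≈-1.0587)
Rounded to 4 decimal places: x = 6.8653, theta = -1.0587

Answer: 6.8653 -1.0587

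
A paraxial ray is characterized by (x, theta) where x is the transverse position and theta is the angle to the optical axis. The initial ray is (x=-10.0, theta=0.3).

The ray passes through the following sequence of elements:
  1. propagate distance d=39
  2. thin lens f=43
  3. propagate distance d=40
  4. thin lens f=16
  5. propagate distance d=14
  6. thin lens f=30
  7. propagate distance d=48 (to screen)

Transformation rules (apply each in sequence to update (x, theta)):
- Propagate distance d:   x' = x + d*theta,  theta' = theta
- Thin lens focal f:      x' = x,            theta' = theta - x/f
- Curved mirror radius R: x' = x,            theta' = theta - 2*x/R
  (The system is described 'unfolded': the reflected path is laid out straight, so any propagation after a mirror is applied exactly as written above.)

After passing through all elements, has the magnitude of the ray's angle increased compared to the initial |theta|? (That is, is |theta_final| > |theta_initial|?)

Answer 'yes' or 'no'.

Initial: x=-10.0000 theta=0.3000
After 1 (propagate distance d=39): x=1.7000 theta=0.3000
After 2 (thin lens f=43): x=1.7000 theta=56/215 (≈0.2605)
After 3 (propagate distance d=40): x=5211/430 (≈12.1186) theta=56/215 (≈0.2605)
After 4 (thin lens f=16): x=5211/430 (≈12.1186) theta=-3419/6880 (≈-0.4969)
After 5 (propagate distance d=14): x=3551/688 (≈5.1613) theta=-3419/6880 (≈-0.4969)
After 6 (thin lens f=30): x=3551/688 (≈5.1613) theta=-863/1290 (≈-0.6690)
After 7 (propagate distance d=48 (to screen)): x=-92709/3440 (≈-26.9503) theta=-863/1290 (≈-0.6690)
|theta_initial|=0.3000 |theta_final|=863/1290 (≈0.6690) -> increased

Answer: yes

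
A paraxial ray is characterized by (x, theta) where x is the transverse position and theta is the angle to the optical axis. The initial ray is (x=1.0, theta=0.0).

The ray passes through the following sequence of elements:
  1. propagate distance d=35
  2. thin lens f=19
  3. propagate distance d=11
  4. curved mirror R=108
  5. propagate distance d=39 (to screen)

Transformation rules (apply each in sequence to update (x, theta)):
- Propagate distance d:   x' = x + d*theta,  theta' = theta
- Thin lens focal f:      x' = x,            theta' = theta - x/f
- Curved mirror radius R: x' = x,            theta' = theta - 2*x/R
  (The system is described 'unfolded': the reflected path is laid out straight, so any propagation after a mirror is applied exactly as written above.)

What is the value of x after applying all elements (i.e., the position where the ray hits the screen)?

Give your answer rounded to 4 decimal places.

Initial: x=1.0000 theta=0.0000
After 1 (propagate distance d=35): x=1.0000 theta=0.0000
After 2 (thin lens f=19): x=1.0000 theta=-1/19 (≈-0.0526)
After 3 (propagate distance d=11): x=8/19 (≈0.4211) theta=-1/19 (≈-0.0526)
After 4 (curved mirror R=108): x=8/19 (≈0.4211) theta=-31/513 (≈-0.0604)
After 5 (propagate distance d=39 (to screen)): x=-331/171 (≈-1.9357) theta=-31/513 (≈-0.0604)
Rounded to 4 decimal places: x = -1.9357

Answer: -1.9357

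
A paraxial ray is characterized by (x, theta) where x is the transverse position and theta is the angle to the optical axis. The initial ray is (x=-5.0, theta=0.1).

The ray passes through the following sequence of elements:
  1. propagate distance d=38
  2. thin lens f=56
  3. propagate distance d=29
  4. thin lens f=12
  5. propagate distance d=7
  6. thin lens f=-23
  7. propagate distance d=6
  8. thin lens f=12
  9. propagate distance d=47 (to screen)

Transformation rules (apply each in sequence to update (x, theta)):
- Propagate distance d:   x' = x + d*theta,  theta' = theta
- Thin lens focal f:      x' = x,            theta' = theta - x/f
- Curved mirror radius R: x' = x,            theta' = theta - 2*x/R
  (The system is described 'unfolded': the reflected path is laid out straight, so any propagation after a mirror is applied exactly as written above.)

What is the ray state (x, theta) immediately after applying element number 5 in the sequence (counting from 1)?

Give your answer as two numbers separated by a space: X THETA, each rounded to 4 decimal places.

Answer: 1.8173 -0.0720

Derivation:
Initial: x=-5.0000 theta=0.1000
After 1 (propagate distance d=38): x=-1.2000 theta=0.1000
After 2 (thin lens f=56): x=-1.2000 theta=17/140 (≈0.1214)
After 3 (propagate distance d=29): x=65/28 (≈2.3214) theta=17/140 (≈0.1214)
After 4 (thin lens f=12): x=65/28 (≈2.3214) theta=-121/1680 (≈-0.0720)
After 5 (propagate distance d=7): x=3053/1680 (≈1.8173) theta=-121/1680 (≈-0.0720)
Rounded to 4 decimal places: x = 1.8173, theta = -0.0720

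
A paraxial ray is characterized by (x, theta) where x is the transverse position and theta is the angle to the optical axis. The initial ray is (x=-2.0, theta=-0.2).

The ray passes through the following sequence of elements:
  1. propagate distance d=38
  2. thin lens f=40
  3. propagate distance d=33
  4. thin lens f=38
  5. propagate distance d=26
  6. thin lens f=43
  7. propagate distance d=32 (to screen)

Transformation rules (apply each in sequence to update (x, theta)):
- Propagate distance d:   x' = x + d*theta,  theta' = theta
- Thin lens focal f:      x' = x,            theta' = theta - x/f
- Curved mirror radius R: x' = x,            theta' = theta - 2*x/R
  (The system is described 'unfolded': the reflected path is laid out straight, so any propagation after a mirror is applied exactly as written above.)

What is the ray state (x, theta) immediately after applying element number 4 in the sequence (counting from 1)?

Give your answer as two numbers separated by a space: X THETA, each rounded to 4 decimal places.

Initial: x=-2.0000 theta=-0.2000
After 1 (propagate distance d=38): x=-9.6000 theta=-0.2000
After 2 (thin lens f=40): x=-9.6000 theta=0.0400
After 3 (propagate distance d=33): x=-8.2800 theta=0.0400
After 4 (thin lens f=38): x=-8.2800 theta=49/190 (≈0.2579)
Rounded to 4 decimal places: x = -8.2800, theta = 0.2579

Answer: -8.2800 0.2579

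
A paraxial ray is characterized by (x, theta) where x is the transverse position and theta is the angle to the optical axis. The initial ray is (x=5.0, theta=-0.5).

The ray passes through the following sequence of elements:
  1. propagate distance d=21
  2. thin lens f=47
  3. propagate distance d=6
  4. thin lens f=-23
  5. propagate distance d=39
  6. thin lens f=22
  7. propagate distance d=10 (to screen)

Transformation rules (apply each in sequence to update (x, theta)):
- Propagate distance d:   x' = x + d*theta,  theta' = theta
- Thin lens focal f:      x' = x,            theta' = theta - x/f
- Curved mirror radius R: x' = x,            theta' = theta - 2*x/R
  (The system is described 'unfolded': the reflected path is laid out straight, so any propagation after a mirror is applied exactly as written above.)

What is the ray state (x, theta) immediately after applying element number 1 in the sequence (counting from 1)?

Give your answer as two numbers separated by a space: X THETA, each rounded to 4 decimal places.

Initial: x=5.0000 theta=-0.5000
After 1 (propagate distance d=21): x=-5.5000 theta=-0.5000
Rounded to 4 decimal places: x = -5.5000, theta = -0.5000

Answer: -5.5000 -0.5000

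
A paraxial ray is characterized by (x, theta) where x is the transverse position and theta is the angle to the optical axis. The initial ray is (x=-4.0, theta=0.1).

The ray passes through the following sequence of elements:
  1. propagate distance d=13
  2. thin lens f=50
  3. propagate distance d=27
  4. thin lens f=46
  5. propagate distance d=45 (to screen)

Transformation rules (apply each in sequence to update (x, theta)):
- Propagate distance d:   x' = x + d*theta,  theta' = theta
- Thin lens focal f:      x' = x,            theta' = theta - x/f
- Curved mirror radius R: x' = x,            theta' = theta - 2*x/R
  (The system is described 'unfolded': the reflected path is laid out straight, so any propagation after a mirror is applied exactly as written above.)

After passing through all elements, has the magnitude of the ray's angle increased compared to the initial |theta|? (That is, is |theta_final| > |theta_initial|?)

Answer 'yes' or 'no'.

Initial: x=-4.0000 theta=0.1000
After 1 (propagate distance d=13): x=-2.7000 theta=0.1000
After 2 (thin lens f=50): x=-2.7000 theta=0.1540
After 3 (propagate distance d=27): x=1.4580 theta=0.1540
After 4 (thin lens f=46): x=1.4580 theta=2813/23000 (≈0.1223)
After 5 (propagate distance d=45 (to screen)): x=160119/23000 (≈6.9617) theta=2813/23000 (≈0.1223)
|theta_initial|=0.1000 |theta_final|=2813/23000 (≈0.1223) -> increased

Answer: yes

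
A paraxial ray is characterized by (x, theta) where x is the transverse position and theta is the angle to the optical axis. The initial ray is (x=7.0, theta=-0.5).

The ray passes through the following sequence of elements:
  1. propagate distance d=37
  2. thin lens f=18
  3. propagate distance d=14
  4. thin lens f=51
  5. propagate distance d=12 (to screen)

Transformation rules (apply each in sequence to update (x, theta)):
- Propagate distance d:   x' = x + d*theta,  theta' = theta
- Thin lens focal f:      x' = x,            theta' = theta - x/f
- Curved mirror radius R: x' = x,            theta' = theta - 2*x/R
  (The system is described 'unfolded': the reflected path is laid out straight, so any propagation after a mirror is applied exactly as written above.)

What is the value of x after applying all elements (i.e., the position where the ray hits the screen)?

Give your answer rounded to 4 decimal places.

Initial: x=7.0000 theta=-0.5000
After 1 (propagate distance d=37): x=-11.5000 theta=-0.5000
After 2 (thin lens f=18): x=-11.5000 theta=5/36 (≈0.1389)
After 3 (propagate distance d=14): x=-86/9 (≈-9.5556) theta=5/36 (≈0.1389)
After 4 (thin lens f=51): x=-86/9 (≈-9.5556) theta=599/1836 (≈0.3263)
After 5 (propagate distance d=12 (to screen)): x=-863/153 (≈-5.6405) theta=599/1836 (≈0.3263)
Rounded to 4 decimal places: x = -5.6405

Answer: -5.6405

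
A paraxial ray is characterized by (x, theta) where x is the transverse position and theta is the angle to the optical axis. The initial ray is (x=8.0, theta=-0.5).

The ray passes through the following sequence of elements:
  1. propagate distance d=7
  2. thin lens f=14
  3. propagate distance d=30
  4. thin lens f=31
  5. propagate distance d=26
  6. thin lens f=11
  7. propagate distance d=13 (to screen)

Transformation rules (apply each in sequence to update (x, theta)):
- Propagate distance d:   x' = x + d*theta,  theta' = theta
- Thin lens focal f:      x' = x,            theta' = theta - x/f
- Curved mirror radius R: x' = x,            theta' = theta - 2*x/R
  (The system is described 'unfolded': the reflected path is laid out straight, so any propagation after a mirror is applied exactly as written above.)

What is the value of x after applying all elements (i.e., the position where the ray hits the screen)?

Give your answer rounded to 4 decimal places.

Answer: 2.2422

Derivation:
Initial: x=8.0000 theta=-0.5000
After 1 (propagate distance d=7): x=4.5000 theta=-0.5000
After 2 (thin lens f=14): x=4.5000 theta=-23/28 (≈-0.8214)
After 3 (propagate distance d=30): x=-141/7 (≈-20.1429) theta=-23/28 (≈-0.8214)
After 4 (thin lens f=31): x=-141/7 (≈-20.1429) theta=-149/868 (≈-0.1717)
After 5 (propagate distance d=26): x=-10679/434 (≈-24.6060) theta=-149/868 (≈-0.1717)
After 6 (thin lens f=11): x=-10679/434 (≈-24.6060) theta=2817/1364 (≈2.0652)
After 7 (propagate distance d=13 (to screen)): x=21409/9548 (≈2.2422) theta=2817/1364 (≈2.0652)
Rounded to 4 decimal places: x = 2.2422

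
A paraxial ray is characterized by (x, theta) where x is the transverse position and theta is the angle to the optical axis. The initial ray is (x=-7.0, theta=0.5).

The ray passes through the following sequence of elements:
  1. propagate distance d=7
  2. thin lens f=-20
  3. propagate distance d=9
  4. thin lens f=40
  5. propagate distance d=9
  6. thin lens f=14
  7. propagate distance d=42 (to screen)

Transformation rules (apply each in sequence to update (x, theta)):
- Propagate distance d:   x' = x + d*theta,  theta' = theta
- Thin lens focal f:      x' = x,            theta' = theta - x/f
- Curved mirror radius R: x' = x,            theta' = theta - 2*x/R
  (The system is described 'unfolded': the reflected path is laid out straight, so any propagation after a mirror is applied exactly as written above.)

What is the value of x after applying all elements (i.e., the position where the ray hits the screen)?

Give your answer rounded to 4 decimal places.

Answer: 9.2950

Derivation:
Initial: x=-7.0000 theta=0.5000
After 1 (propagate distance d=7): x=-3.5000 theta=0.5000
After 2 (thin lens f=-20): x=-3.5000 theta=0.3250
After 3 (propagate distance d=9): x=-0.5750 theta=0.3250
After 4 (thin lens f=40): x=-0.5750 theta=543/1600 (≈0.3394)
After 5 (propagate distance d=9): x=3967/1600 (≈2.4794) theta=543/1600 (≈0.3394)
After 6 (thin lens f=14): x=3967/1600 (≈2.4794) theta=727/4480 (≈0.1623)
After 7 (propagate distance d=42 (to screen)): x=9.2950 theta=727/4480 (≈0.1623)
Rounded to 4 decimal places: x = 9.2950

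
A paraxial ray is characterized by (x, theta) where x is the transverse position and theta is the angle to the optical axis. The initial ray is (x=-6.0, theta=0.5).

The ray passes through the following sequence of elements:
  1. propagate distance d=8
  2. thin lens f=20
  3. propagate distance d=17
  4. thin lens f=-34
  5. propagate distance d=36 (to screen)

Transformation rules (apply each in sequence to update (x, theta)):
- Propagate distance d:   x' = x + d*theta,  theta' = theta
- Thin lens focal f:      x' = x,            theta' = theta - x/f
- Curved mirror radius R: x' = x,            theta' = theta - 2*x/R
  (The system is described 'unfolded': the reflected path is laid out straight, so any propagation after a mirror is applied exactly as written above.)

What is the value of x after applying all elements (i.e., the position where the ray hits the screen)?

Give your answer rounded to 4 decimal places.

Initial: x=-6.0000 theta=0.5000
After 1 (propagate distance d=8): x=-2.0000 theta=0.5000
After 2 (thin lens f=20): x=-2.0000 theta=0.6000
After 3 (propagate distance d=17): x=8.2000 theta=0.6000
After 4 (thin lens f=-34): x=8.2000 theta=143/170 (≈0.8412)
After 5 (propagate distance d=36 (to screen)): x=3271/85 (≈38.4824) theta=143/170 (≈0.8412)
Rounded to 4 decimal places: x = 38.4824

Answer: 38.4824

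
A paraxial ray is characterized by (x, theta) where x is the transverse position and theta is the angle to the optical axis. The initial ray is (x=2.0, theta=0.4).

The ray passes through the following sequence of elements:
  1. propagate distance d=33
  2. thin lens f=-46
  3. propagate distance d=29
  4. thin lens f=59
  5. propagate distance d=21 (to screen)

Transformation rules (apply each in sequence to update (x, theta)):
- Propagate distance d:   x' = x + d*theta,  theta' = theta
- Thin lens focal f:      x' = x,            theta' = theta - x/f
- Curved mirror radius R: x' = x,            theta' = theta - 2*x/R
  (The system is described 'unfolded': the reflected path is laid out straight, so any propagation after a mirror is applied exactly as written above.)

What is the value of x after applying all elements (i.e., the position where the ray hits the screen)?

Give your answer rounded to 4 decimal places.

Answer: 38.7720

Derivation:
Initial: x=2.0000 theta=0.4000
After 1 (propagate distance d=33): x=15.2000 theta=0.4000
After 2 (thin lens f=-46): x=15.2000 theta=84/115 (≈0.7304)
After 3 (propagate distance d=29): x=4184/115 (≈36.3826) theta=84/115 (≈0.7304)
After 4 (thin lens f=59): x=4184/115 (≈36.3826) theta=772/6785 (≈0.1138)
After 5 (propagate distance d=21 (to screen)): x=263068/6785 (≈38.7720) theta=772/6785 (≈0.1138)
Rounded to 4 decimal places: x = 38.7720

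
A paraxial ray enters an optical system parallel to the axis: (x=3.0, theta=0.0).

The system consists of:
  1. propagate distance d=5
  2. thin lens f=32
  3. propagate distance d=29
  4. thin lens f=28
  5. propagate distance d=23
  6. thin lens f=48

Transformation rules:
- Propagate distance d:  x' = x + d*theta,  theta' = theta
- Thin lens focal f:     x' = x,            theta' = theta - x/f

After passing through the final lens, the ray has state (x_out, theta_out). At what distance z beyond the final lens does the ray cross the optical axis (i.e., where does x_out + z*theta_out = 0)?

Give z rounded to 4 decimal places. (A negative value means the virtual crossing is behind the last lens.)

Answer: -35.1478

Derivation:
Initial: x=3.0000 theta=0.0000
After 1 (propagate distance d=5): x=3.0000 theta=0.0000
After 2 (thin lens f=32): x=3.0000 theta=-3/32 (≈-0.0938)
After 3 (propagate distance d=29): x=9/32 (≈0.2813) theta=-3/32 (≈-0.0938)
After 4 (thin lens f=28): x=9/32 (≈0.2813) theta=-93/896 (≈-0.1038)
After 5 (propagate distance d=23): x=-1887/896 (≈-2.1060) theta=-93/896 (≈-0.1038)
After 6 (thin lens f=48): x=-1887/896 (≈-2.1060) theta=-859/14336 (≈-0.0599)
z_focus = -x_out/theta_out = -(-1887/896)/(-859/14336) = -30192/859 ≈ -35.1478
Rounded to 4 decimal places: z = -35.1478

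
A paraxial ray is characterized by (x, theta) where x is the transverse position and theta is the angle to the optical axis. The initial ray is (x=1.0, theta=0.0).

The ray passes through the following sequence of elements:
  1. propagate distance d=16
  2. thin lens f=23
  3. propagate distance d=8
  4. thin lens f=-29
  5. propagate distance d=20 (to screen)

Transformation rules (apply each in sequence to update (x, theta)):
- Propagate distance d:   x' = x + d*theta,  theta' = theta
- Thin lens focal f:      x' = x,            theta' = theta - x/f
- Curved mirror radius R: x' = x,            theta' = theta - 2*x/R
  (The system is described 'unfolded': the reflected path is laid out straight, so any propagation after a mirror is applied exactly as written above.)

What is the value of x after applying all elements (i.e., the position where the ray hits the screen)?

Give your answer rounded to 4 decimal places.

Answer: 0.2324

Derivation:
Initial: x=1.0000 theta=0.0000
After 1 (propagate distance d=16): x=1.0000 theta=0.0000
After 2 (thin lens f=23): x=1.0000 theta=-1/23 (≈-0.0435)
After 3 (propagate distance d=8): x=15/23 (≈0.6522) theta=-1/23 (≈-0.0435)
After 4 (thin lens f=-29): x=15/23 (≈0.6522) theta=-14/667 (≈-0.0210)
After 5 (propagate distance d=20 (to screen)): x=155/667 (≈0.2324) theta=-14/667 (≈-0.0210)
Rounded to 4 decimal places: x = 0.2324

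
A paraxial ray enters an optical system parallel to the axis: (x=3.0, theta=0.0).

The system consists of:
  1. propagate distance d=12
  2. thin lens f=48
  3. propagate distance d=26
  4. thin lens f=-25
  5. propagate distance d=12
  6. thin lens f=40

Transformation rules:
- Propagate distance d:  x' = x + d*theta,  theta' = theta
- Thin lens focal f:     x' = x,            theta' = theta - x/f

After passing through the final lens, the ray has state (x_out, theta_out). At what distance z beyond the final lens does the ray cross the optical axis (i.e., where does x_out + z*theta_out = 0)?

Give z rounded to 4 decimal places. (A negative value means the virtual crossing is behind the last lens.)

Answer: 32.4290

Derivation:
Initial: x=3.0000 theta=0.0000
After 1 (propagate distance d=12): x=3.0000 theta=0.0000
After 2 (thin lens f=48): x=3.0000 theta=-0.0625
After 3 (propagate distance d=26): x=1.3750 theta=-0.0625
After 4 (thin lens f=-25): x=1.3750 theta=-0.0075
After 5 (propagate distance d=12): x=1.2850 theta=-0.0075
After 6 (thin lens f=40): x=1.2850 theta=-317/8000 (≈-0.0396)
z_focus = -x_out/theta_out = -(1.2850)/(-317/8000) = 10280/317 ≈ 32.4290
Rounded to 4 decimal places: z = 32.4290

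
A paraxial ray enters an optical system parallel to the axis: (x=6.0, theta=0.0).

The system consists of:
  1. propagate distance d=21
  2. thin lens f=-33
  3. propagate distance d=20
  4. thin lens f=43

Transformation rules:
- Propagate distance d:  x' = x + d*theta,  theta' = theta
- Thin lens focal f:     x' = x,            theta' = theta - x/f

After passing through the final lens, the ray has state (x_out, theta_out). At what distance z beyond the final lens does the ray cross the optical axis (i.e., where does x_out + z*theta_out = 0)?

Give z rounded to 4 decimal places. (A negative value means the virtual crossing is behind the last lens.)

Initial: x=6.0000 theta=0.0000
After 1 (propagate distance d=21): x=6.0000 theta=0.0000
After 2 (thin lens f=-33): x=6.0000 theta=2/11 (≈0.1818)
After 3 (propagate distance d=20): x=106/11 (≈9.6364) theta=2/11 (≈0.1818)
After 4 (thin lens f=43): x=106/11 (≈9.6364) theta=-20/473 (≈-0.0423)
z_focus = -x_out/theta_out = -(106/11)/(-20/473) = 227.9000
Rounded to 4 decimal places: z = 227.9000

Answer: 227.9000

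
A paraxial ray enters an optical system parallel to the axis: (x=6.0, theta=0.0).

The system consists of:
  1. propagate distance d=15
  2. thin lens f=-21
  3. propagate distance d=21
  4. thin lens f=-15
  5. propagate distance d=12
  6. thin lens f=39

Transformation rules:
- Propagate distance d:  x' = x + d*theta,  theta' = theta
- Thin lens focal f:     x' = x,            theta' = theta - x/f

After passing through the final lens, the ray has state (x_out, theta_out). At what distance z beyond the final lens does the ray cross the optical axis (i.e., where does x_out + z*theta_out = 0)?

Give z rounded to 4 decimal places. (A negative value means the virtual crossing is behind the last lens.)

Initial: x=6.0000 theta=0.0000
After 1 (propagate distance d=15): x=6.0000 theta=0.0000
After 2 (thin lens f=-21): x=6.0000 theta=2/7 (≈0.2857)
After 3 (propagate distance d=21): x=12.0000 theta=2/7 (≈0.2857)
After 4 (thin lens f=-15): x=12.0000 theta=38/35 (≈1.0857)
After 5 (propagate distance d=12): x=876/35 (≈25.0286) theta=38/35 (≈1.0857)
After 6 (thin lens f=39): x=876/35 (≈25.0286) theta=202/455 (≈0.4440)
z_focus = -x_out/theta_out = -(876/35)/(202/455) = -5694/101 ≈ -56.3762
Rounded to 4 decimal places: z = -56.3762

Answer: -56.3762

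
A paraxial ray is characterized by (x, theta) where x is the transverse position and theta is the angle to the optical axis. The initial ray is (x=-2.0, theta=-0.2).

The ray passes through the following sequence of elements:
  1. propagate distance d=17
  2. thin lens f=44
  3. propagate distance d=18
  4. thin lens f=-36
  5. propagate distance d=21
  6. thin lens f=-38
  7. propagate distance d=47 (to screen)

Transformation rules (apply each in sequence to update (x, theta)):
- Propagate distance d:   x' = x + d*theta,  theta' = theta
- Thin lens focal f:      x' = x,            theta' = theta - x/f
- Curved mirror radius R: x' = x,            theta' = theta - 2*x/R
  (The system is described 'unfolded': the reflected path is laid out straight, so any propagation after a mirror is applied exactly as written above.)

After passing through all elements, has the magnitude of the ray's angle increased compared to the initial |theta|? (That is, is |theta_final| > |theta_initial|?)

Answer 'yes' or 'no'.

Answer: yes

Derivation:
Initial: x=-2.0000 theta=-0.2000
After 1 (propagate distance d=17): x=-5.4000 theta=-0.2000
After 2 (thin lens f=44): x=-5.4000 theta=-17/220 (≈-0.0773)
After 3 (propagate distance d=18): x=-747/110 (≈-6.7909) theta=-17/220 (≈-0.0773)
After 4 (thin lens f=-36): x=-747/110 (≈-6.7909) theta=-117/440 (≈-0.2659)
After 5 (propagate distance d=21): x=-12.3750 theta=-117/440 (≈-0.2659)
After 6 (thin lens f=-38): x=-12.3750 theta=-9891/16720 (≈-0.5916)
After 7 (propagate distance d=47 (to screen)): x=-671787/16720 (≈-40.1786) theta=-9891/16720 (≈-0.5916)
|theta_initial|=0.2000 |theta_final|=9891/16720 (≈0.5916) -> increased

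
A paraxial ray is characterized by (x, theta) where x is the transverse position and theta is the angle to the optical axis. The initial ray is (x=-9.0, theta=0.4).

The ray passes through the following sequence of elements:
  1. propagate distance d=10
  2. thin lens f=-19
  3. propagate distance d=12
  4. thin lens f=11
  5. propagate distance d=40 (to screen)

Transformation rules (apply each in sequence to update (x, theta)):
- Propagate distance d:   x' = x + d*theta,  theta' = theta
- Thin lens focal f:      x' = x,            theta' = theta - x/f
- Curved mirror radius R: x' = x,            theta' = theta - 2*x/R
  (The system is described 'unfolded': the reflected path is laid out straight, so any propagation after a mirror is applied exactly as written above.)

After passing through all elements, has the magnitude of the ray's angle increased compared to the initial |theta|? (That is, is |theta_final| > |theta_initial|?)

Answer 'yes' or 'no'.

Initial: x=-9.0000 theta=0.4000
After 1 (propagate distance d=10): x=-5.0000 theta=0.4000
After 2 (thin lens f=-19): x=-5.0000 theta=13/95 (≈0.1368)
After 3 (propagate distance d=12): x=-319/95 (≈-3.3579) theta=13/95 (≈0.1368)
After 4 (thin lens f=11): x=-319/95 (≈-3.3579) theta=42/95 (≈0.4421)
After 5 (propagate distance d=40 (to screen)): x=1361/95 (≈14.3263) theta=42/95 (≈0.4421)
|theta_initial|=0.4000 |theta_final|=42/95 (≈0.4421) -> increased

Answer: yes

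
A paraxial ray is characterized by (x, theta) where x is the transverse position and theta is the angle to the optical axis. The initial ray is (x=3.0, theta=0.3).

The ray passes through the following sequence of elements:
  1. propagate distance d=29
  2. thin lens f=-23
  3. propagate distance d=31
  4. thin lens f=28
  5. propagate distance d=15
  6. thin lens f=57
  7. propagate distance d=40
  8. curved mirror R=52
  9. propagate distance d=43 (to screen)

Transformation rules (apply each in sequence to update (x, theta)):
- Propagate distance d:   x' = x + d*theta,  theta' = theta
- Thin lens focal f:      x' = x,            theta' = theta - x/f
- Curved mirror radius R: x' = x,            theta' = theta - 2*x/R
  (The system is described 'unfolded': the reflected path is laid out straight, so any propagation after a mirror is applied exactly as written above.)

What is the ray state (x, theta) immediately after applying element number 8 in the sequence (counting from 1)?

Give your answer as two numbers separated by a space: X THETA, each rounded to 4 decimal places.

Answer: -11.4708 -0.5756

Derivation:
Initial: x=3.0000 theta=0.3000
After 1 (propagate distance d=29): x=11.7000 theta=0.3000
After 2 (thin lens f=-23): x=11.7000 theta=93/115 (≈0.8087)
After 3 (propagate distance d=31): x=8457/230 (≈36.7696) theta=93/115 (≈0.8087)
After 4 (thin lens f=28): x=8457/230 (≈36.7696) theta=-3249/6440 (≈-0.5045)
After 5 (propagate distance d=15): x=188061/6440 (≈29.2020) theta=-3249/6440 (≈-0.5045)
After 6 (thin lens f=57): x=188061/6440 (≈29.2020) theta=-8887/8740 (≈-1.0168)
After 7 (propagate distance d=40): x=-1403561/122360 (≈-11.4708) theta=-8887/8740 (≈-1.0168)
After 8 (curved mirror R=52): x=-1403561/122360 (≈-11.4708) theta=-1831307/3181360 (≈-0.5756)
Rounded to 4 decimal places: x = -11.4708, theta = -0.5756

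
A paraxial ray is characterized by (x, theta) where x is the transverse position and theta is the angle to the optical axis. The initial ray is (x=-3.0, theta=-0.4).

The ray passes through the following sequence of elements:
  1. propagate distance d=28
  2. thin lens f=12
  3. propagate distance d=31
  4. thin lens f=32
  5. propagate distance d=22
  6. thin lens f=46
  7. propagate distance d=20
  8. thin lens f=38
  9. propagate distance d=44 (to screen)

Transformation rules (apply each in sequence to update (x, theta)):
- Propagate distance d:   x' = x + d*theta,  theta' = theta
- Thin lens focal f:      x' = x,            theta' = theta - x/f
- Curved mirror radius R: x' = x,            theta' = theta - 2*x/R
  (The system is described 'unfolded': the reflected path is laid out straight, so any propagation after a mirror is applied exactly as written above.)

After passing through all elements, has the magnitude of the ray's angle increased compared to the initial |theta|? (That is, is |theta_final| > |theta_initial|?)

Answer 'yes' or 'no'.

Answer: yes

Derivation:
Initial: x=-3.0000 theta=-0.4000
After 1 (propagate distance d=28): x=-14.2000 theta=-0.4000
After 2 (thin lens f=12): x=-14.2000 theta=47/60 (≈0.7833)
After 3 (propagate distance d=31): x=121/12 (≈10.0833) theta=47/60 (≈0.7833)
After 4 (thin lens f=32): x=121/12 (≈10.0833) theta=899/1920 (≈0.4682)
After 5 (propagate distance d=22): x=6523/320 (≈20.3844) theta=899/1920 (≈0.4682)
After 6 (thin lens f=46): x=6523/320 (≈20.3844) theta=277/11040 (≈0.0251)
After 7 (propagate distance d=20): x=461167/22080 (≈20.8862) theta=277/11040 (≈0.0251)
After 8 (thin lens f=38): x=461167/22080 (≈20.8862) theta=-29341/55936 (≈-0.5245)
After 9 (propagate distance d=44 (to screen)): x=-920357/419520 (≈-2.1938) theta=-29341/55936 (≈-0.5245)
|theta_initial|=0.4000 |theta_final|=29341/55936 (≈0.5245) -> increased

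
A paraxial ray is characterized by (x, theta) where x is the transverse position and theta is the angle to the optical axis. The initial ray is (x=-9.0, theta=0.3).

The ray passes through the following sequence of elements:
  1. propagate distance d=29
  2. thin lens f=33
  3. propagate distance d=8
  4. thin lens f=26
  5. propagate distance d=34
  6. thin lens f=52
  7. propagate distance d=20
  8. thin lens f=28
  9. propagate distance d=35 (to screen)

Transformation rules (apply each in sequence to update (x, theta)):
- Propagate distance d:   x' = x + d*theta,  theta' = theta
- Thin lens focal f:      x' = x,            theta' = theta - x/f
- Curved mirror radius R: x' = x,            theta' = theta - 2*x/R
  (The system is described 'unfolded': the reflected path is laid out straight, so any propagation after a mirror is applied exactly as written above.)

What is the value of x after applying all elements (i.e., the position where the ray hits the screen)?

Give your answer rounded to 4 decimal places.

Answer: -1.3717

Derivation:
Initial: x=-9.0000 theta=0.3000
After 1 (propagate distance d=29): x=-0.3000 theta=0.3000
After 2 (thin lens f=33): x=-0.3000 theta=17/55 (≈0.3091)
After 3 (propagate distance d=8): x=239/110 (≈2.1727) theta=17/55 (≈0.3091)
After 4 (thin lens f=26): x=239/110 (≈2.1727) theta=129/572 (≈0.2255)
After 5 (propagate distance d=34): x=7036/715 (≈9.8406) theta=129/572 (≈0.2255)
After 6 (thin lens f=52): x=7036/715 (≈9.8406) theta=1349/37180 (≈0.0363)
After 7 (propagate distance d=20): x=98213/9295 (≈10.5662) theta=1349/37180 (≈0.0363)
After 8 (thin lens f=28): x=98213/9295 (≈10.5662) theta=-807/2366 (≈-0.3411)
After 9 (propagate distance d=35 (to screen)): x=-25499/18590 (≈-1.3717) theta=-807/2366 (≈-0.3411)
Rounded to 4 decimal places: x = -1.3717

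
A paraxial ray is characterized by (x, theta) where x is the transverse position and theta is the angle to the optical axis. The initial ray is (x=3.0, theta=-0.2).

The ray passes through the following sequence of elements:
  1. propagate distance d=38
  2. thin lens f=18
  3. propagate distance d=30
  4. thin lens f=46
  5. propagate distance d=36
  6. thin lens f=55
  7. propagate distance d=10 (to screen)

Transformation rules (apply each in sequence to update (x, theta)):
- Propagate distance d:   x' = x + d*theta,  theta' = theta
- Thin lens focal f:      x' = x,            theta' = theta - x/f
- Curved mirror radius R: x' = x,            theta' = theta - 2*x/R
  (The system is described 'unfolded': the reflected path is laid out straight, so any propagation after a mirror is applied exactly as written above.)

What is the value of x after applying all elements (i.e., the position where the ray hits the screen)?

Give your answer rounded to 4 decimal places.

Answer: 2.3079

Derivation:
Initial: x=3.0000 theta=-0.2000
After 1 (propagate distance d=38): x=-4.6000 theta=-0.2000
After 2 (thin lens f=18): x=-4.6000 theta=1/18 (≈0.0556)
After 3 (propagate distance d=30): x=-44/15 (≈-2.9333) theta=1/18 (≈0.0556)
After 4 (thin lens f=46): x=-44/15 (≈-2.9333) theta=247/2070 (≈0.1193)
After 5 (propagate distance d=36): x=94/69 (≈1.3623) theta=247/2070 (≈0.1193)
After 6 (thin lens f=55): x=94/69 (≈1.3623) theta=2153/22770 (≈0.0946)
After 7 (propagate distance d=10 (to screen)): x=5255/2277 (≈2.3079) theta=2153/22770 (≈0.0946)
Rounded to 4 decimal places: x = 2.3079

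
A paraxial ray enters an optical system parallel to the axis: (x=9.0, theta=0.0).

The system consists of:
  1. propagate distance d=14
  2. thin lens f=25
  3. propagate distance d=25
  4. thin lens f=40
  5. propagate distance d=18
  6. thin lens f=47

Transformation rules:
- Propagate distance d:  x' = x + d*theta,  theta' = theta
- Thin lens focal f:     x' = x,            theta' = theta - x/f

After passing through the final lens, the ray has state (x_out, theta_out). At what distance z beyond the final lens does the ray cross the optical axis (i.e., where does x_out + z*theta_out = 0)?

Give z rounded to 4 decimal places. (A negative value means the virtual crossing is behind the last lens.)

Initial: x=9.0000 theta=0.0000
After 1 (propagate distance d=14): x=9.0000 theta=0.0000
After 2 (thin lens f=25): x=9.0000 theta=-0.3600
After 3 (propagate distance d=25): x=0.0000 theta=-0.3600
After 4 (thin lens f=40): x=0.0000 theta=-0.3600
After 5 (propagate distance d=18): x=-6.4800 theta=-0.3600
After 6 (thin lens f=47): x=-6.4800 theta=-261/1175 (≈-0.2221)
z_focus = -x_out/theta_out = -(-6.4800)/(-261/1175) = -846/29 ≈ -29.1724
Rounded to 4 decimal places: z = -29.1724

Answer: -29.1724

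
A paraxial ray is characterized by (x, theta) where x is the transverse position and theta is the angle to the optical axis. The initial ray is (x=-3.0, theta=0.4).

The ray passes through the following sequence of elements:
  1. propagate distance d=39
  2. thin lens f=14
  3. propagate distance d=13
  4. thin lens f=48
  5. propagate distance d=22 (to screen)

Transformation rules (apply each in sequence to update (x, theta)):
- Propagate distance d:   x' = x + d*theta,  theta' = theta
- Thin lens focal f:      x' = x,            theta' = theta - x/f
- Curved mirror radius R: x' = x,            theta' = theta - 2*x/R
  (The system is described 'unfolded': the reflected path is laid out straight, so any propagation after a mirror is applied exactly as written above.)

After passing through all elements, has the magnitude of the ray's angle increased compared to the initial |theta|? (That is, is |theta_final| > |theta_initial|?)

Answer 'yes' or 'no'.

Answer: yes

Derivation:
Initial: x=-3.0000 theta=0.4000
After 1 (propagate distance d=39): x=12.6000 theta=0.4000
After 2 (thin lens f=14): x=12.6000 theta=-0.5000
After 3 (propagate distance d=13): x=6.1000 theta=-0.5000
After 4 (thin lens f=48): x=6.1000 theta=-301/480 (≈-0.6271)
After 5 (propagate distance d=22 (to screen)): x=-1847/240 (≈-7.6958) theta=-301/480 (≈-0.6271)
|theta_initial|=0.4000 |theta_final|=301/480 (≈0.6271) -> increased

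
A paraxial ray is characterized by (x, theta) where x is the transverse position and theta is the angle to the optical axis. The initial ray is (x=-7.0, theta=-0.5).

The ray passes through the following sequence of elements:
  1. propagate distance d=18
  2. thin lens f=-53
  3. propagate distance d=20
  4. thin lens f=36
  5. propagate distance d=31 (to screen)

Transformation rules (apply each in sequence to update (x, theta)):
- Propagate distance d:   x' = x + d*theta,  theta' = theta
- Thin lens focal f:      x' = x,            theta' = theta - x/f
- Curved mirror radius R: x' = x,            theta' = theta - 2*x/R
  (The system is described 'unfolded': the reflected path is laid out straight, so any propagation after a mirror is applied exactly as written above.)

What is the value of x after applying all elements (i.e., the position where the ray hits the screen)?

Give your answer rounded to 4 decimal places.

Initial: x=-7.0000 theta=-0.5000
After 1 (propagate distance d=18): x=-16.0000 theta=-0.5000
After 2 (thin lens f=-53): x=-16.0000 theta=-85/106 (≈-0.8019)
After 3 (propagate distance d=20): x=-1698/53 (≈-32.0377) theta=-85/106 (≈-0.8019)
After 4 (thin lens f=36): x=-1698/53 (≈-32.0377) theta=14/159 (≈0.0881)
After 5 (propagate distance d=31 (to screen)): x=-4660/159 (≈-29.3082) theta=14/159 (≈0.0881)
Rounded to 4 decimal places: x = -29.3082

Answer: -29.3082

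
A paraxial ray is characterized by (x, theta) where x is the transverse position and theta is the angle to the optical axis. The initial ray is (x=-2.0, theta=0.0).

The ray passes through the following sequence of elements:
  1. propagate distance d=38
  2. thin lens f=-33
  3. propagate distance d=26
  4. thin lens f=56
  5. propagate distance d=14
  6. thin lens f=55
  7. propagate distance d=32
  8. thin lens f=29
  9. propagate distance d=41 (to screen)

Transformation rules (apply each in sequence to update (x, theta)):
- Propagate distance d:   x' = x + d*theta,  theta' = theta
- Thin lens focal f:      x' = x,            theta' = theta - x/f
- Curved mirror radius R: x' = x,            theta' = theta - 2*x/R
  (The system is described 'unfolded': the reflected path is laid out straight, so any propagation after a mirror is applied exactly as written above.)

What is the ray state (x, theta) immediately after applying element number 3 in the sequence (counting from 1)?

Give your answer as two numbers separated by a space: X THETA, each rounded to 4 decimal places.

Answer: -3.5758 -0.0606

Derivation:
Initial: x=-2.0000 theta=0.0000
After 1 (propagate distance d=38): x=-2.0000 theta=0.0000
After 2 (thin lens f=-33): x=-2.0000 theta=-2/33 (≈-0.0606)
After 3 (propagate distance d=26): x=-118/33 (≈-3.5758) theta=-2/33 (≈-0.0606)
Rounded to 4 decimal places: x = -3.5758, theta = -0.0606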